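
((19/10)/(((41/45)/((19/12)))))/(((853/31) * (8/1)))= 33573/2238272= 0.01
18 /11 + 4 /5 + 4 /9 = 1426 /495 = 2.88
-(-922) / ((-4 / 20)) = -4610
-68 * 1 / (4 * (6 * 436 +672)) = -17 / 3288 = -0.01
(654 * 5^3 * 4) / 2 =163500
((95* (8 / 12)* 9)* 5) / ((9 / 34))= 32300 / 3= 10766.67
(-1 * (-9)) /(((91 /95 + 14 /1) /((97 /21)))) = 27645 /9947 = 2.78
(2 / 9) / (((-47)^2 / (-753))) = -502 / 6627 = -0.08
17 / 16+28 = 465 / 16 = 29.06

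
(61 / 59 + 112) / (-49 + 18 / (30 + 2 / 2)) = -10881 / 4661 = -2.33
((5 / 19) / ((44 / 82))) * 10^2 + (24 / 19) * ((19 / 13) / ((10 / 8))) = 686314 / 13585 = 50.52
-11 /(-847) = 1 /77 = 0.01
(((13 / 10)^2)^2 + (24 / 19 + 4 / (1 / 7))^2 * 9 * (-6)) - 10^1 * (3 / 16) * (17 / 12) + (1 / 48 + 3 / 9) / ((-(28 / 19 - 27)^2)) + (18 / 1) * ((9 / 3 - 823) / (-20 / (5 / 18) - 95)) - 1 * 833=-1599153909141493397 / 34034422980000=-46986.37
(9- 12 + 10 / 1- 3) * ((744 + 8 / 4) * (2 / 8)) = 746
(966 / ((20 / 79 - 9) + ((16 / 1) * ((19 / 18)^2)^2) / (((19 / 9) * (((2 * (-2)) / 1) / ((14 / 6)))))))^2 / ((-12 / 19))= -705664612441102608 / 96784178031025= -7291.12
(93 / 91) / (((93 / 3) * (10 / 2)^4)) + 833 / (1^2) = 47376878 / 56875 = 833.00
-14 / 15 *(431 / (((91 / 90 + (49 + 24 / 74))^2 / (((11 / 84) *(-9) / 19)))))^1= 5257247490 / 533813715091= 0.01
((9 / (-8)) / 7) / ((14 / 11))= -99 / 784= -0.13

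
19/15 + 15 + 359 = 5629/15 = 375.27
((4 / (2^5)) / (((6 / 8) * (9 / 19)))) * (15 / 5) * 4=38 / 9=4.22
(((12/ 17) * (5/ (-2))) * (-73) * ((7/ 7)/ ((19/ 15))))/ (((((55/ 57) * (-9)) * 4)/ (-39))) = 42705/ 374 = 114.18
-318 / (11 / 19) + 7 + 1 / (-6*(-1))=-35779 / 66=-542.11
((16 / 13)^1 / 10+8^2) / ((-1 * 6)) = -10.69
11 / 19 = 0.58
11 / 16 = 0.69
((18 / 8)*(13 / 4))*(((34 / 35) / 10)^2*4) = 33813 / 122500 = 0.28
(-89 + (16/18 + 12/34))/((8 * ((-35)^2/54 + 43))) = -40281/241196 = -0.17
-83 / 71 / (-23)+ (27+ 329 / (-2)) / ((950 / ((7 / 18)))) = -12197 / 2233944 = -0.01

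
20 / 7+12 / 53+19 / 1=8193 / 371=22.08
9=9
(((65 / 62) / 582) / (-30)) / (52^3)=-1 / 2341707264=-0.00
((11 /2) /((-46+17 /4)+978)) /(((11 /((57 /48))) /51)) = 969 /29960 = 0.03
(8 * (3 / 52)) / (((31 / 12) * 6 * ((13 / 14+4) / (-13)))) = -0.08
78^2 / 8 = 1521 / 2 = 760.50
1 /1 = 1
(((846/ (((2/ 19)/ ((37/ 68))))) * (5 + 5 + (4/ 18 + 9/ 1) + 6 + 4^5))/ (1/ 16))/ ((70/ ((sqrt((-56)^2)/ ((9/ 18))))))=9984197216/ 85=117461143.72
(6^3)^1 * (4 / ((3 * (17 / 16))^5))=33554432 / 12778713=2.63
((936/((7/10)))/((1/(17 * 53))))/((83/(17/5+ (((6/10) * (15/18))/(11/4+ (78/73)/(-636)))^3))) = 2210172032847982112208/44704802510026897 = 49439.25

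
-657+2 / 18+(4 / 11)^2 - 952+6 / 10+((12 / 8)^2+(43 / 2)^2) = -12454421 / 10890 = -1143.66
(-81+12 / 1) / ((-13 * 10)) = 69 / 130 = 0.53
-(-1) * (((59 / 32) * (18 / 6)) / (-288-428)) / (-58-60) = 3 / 45824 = 0.00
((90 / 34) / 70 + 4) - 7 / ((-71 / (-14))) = 44907 / 16898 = 2.66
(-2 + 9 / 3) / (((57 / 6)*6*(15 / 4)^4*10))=128 / 14428125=0.00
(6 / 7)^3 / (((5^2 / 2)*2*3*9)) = 8 / 8575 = 0.00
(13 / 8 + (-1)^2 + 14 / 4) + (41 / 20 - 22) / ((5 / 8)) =-5159 / 200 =-25.80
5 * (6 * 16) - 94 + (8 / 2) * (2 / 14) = 2706 / 7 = 386.57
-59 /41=-1.44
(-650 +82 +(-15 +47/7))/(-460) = 2017/1610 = 1.25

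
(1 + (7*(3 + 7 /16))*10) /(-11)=-1933 /88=-21.97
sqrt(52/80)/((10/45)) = 9*sqrt(65)/20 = 3.63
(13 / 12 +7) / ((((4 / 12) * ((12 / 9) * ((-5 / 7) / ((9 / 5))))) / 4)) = -183.33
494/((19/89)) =2314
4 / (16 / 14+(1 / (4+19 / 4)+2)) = 1.23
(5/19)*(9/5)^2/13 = 81/1235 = 0.07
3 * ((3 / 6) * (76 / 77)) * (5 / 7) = 570 / 539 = 1.06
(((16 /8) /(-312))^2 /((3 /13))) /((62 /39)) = 1 /8928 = 0.00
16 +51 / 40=691 / 40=17.28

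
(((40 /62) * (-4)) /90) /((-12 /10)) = 20 /837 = 0.02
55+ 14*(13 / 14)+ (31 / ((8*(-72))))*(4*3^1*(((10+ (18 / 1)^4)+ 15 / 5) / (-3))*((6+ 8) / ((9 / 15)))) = 113927753 / 216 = 527443.30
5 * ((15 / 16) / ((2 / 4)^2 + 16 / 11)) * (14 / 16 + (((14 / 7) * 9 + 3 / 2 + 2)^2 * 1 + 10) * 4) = 166309 / 32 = 5197.16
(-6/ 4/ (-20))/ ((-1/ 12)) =-9/ 10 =-0.90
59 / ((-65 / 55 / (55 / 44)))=-3245 / 52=-62.40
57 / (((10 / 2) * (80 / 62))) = 1767 / 200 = 8.84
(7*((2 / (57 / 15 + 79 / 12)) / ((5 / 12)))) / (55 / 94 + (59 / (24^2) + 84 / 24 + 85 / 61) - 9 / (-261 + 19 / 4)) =487490918400 / 846055781593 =0.58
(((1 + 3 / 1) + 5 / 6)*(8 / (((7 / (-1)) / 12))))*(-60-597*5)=201840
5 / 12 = 0.42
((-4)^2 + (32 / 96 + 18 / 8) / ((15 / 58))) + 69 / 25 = 12937 / 450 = 28.75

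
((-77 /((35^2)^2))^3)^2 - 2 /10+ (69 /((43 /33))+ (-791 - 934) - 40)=-1712.25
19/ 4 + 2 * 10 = 99/ 4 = 24.75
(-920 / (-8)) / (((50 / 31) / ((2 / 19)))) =7.51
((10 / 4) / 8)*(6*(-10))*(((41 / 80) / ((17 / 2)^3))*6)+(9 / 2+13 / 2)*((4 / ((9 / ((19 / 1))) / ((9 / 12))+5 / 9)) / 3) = 48912681 / 3989356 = 12.26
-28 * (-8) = 224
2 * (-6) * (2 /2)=-12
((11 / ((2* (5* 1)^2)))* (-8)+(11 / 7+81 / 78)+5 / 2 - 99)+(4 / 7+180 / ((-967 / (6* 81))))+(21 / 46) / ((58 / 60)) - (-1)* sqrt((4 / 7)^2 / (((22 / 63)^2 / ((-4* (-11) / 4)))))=-179.64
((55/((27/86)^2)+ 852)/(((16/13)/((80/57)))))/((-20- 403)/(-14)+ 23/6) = 7195216/152361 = 47.22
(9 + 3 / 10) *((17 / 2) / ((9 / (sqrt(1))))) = 527 / 60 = 8.78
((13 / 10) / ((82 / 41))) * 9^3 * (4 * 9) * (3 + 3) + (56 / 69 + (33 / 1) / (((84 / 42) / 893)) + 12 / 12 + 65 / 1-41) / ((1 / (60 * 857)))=87293920984 / 115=759077573.77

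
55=55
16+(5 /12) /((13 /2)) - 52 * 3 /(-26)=1721 /78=22.06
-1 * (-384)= 384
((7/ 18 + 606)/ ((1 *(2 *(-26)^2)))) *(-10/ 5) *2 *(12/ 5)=-2183/ 507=-4.31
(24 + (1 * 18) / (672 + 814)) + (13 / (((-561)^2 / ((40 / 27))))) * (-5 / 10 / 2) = 151603212157 / 6313617981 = 24.01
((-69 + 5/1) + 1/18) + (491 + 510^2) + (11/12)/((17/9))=159442855/612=260527.54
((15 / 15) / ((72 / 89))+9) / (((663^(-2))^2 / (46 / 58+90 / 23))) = 49667283542938347 / 5336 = 9307961683459.21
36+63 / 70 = 369 / 10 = 36.90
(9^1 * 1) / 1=9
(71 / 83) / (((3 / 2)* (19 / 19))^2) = 284 / 747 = 0.38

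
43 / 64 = 0.67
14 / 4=7 / 2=3.50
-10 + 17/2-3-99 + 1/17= -3517/34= -103.44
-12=-12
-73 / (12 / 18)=-219 / 2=-109.50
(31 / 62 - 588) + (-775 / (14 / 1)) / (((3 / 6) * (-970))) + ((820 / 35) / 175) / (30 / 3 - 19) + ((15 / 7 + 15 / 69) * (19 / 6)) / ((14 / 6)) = -14369375509 / 24596775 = -584.20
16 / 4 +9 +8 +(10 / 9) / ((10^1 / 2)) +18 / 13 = 2645 / 117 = 22.61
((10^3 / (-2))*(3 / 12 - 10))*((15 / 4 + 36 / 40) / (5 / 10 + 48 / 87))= 2629575 / 122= 21553.89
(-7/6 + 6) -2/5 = 133/30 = 4.43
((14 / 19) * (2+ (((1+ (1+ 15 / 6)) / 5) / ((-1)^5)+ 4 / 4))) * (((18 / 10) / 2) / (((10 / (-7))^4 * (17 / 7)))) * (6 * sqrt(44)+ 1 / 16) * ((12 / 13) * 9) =600362847 / 8398000000+ 1801088541 * sqrt(11) / 131218750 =45.59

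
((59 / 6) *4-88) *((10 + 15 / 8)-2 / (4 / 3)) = -6059 / 12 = -504.92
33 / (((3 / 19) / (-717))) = -149853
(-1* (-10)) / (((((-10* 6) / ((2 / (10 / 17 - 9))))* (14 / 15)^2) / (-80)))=-25500 / 7007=-3.64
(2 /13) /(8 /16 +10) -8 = -2180 /273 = -7.99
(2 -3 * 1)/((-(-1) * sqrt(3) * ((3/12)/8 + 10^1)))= -32 * sqrt(3)/963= -0.06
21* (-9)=-189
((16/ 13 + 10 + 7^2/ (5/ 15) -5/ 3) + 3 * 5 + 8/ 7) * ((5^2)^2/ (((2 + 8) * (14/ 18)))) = 17680875/ 1274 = 13878.24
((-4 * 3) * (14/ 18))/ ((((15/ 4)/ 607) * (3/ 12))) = -271936/ 45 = -6043.02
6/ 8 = 3/ 4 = 0.75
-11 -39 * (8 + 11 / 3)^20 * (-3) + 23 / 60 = 1978491710412895227432168714278669 / 7748409780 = 255341646426564603741462.00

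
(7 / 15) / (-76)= -7 / 1140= -0.01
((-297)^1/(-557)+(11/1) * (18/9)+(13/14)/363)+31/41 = 2703199237/116057634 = 23.29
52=52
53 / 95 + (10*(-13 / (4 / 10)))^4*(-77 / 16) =-81610826171027 / 1520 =-53691333007.25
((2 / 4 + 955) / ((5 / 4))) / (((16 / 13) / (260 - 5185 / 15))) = -2128217 / 40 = -53205.42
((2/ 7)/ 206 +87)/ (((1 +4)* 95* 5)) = 62728/ 1712375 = 0.04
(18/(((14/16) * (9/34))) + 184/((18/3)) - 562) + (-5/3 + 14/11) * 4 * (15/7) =-105566/231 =-457.00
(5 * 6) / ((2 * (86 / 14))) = 105 / 43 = 2.44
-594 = -594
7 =7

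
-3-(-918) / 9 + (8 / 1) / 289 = 28619 / 289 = 99.03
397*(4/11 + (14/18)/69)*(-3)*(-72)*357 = 2903743752/253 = 11477248.03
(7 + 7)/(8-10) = -7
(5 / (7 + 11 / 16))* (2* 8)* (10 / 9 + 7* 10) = 740.02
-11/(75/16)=-176/75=-2.35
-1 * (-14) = 14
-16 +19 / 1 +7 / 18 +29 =583 / 18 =32.39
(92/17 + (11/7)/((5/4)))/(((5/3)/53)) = 630912/2975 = 212.07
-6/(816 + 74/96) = -288/39205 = -0.01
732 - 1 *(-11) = 743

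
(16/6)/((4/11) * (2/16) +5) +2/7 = 1898/2331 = 0.81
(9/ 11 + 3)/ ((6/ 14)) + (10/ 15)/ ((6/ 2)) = 904/ 99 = 9.13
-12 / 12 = -1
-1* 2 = -2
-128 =-128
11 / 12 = 0.92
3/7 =0.43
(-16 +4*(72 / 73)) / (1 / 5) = -4400 / 73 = -60.27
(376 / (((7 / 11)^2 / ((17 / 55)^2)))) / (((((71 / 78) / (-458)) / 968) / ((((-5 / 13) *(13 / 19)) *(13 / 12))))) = 4070832489152 / 330505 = 12317007.27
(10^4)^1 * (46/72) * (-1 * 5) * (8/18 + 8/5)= -5290000/81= -65308.64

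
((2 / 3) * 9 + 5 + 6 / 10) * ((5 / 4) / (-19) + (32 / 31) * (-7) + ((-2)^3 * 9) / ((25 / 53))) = -273179159 / 147250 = -1855.21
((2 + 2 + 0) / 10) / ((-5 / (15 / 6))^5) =-1 / 80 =-0.01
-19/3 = -6.33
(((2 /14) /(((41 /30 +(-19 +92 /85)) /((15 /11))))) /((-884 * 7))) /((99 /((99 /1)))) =225 /118292174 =0.00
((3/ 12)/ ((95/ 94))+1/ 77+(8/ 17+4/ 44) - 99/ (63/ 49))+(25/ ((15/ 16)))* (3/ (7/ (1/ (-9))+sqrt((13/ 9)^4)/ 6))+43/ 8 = -2183440042747/ 30291883160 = -72.08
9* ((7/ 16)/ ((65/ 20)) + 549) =4942.21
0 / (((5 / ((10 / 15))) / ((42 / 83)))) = 0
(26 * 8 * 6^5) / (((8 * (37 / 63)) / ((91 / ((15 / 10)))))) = 772716672 / 37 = 20884234.38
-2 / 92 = -1 / 46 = -0.02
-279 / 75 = -3.72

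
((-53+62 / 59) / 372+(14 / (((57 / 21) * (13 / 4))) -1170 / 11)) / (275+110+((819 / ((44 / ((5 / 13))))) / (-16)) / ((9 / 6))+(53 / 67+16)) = -3353452027064 / 12832967259645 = -0.26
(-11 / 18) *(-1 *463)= 5093 / 18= 282.94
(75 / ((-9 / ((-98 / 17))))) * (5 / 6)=6125 / 153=40.03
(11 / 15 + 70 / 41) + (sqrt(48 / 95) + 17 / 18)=4* sqrt(285) / 95 + 12491 / 3690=4.10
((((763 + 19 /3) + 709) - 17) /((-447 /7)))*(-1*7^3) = 10525984 /1341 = 7849.35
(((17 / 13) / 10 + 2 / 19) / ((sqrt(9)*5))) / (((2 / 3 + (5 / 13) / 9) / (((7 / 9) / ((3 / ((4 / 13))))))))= 8162 / 4612725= 0.00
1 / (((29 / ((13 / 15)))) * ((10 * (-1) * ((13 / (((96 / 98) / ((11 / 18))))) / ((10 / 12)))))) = -0.00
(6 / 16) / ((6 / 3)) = 3 / 16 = 0.19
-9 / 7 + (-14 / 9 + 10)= 451 / 63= 7.16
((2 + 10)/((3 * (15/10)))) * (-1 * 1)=-2.67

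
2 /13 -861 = -11191 /13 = -860.85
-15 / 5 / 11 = -3 / 11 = -0.27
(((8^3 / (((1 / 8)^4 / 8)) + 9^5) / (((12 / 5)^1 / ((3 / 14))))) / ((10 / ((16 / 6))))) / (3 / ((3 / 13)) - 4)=16836265 / 378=44540.38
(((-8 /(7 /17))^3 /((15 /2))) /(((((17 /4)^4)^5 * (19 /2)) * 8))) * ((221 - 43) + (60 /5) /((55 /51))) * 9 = -1254815446176104448 /211794188049449370048416425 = -0.00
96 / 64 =3 / 2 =1.50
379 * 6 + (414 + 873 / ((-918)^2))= 251693665 / 93636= 2688.00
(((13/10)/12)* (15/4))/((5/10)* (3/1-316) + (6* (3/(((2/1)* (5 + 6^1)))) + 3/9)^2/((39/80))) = -552123/208998128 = -0.00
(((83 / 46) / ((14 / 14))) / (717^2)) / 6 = 83 / 141888564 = 0.00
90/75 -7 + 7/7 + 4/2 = -14/5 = -2.80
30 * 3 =90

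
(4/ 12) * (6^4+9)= 435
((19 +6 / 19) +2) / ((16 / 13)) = 5265 / 304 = 17.32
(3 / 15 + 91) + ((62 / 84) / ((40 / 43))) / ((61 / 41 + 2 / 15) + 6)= 5573203 / 61040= 91.30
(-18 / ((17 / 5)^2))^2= 202500 / 83521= 2.42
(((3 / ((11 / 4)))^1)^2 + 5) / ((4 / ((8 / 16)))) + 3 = 3653 / 968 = 3.77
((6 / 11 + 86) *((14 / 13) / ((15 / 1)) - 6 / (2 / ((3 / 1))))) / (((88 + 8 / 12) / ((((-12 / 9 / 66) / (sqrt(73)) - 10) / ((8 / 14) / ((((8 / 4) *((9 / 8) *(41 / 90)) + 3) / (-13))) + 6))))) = 133423276 *sqrt(73) / 229836559095 + 133423276 / 6360497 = 20.98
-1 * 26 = -26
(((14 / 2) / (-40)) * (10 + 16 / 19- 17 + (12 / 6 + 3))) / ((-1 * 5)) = -77 / 1900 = -0.04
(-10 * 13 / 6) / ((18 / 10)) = -325 / 27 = -12.04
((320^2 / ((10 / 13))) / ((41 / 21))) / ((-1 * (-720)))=11648 / 123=94.70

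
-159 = -159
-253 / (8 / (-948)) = 59961 / 2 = 29980.50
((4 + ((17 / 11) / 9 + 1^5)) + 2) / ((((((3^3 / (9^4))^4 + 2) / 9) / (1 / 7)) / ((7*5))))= 12378084623550 / 76709256833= 161.36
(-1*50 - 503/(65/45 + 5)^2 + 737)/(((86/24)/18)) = 3390.14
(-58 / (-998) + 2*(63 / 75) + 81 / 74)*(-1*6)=-7845051 / 461575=-17.00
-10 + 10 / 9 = -80 / 9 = -8.89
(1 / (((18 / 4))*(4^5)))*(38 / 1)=19 / 2304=0.01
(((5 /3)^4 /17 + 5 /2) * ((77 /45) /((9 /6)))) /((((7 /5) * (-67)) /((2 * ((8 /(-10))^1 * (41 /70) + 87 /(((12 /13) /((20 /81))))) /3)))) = -11569802002 /21185895465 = -0.55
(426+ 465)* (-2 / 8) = -891 / 4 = -222.75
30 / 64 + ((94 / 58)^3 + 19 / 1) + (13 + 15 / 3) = 32564747 / 780448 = 41.73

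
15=15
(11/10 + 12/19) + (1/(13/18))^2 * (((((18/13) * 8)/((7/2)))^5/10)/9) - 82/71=104426400873457353/14226747247204310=7.34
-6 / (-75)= 2 / 25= 0.08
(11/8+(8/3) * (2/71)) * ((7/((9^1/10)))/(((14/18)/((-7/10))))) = -17297/1704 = -10.15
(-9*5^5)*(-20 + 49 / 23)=502581.52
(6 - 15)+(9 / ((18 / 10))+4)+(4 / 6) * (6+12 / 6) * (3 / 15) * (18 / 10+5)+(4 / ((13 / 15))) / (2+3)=8.18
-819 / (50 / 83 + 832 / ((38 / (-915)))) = 1291563 / 31592170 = 0.04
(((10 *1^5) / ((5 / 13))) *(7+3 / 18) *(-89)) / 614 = -49751 / 1842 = -27.01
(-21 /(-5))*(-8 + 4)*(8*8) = -5376 /5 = -1075.20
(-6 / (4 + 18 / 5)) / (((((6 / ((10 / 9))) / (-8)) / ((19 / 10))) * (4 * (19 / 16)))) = 80 / 171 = 0.47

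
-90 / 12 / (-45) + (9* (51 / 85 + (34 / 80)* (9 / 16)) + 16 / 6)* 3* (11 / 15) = 217409 / 9600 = 22.65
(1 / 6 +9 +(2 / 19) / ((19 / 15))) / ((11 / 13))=260455 / 23826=10.93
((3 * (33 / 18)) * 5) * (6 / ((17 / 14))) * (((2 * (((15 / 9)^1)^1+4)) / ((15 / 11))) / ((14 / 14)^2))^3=473899888 / 6075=78008.21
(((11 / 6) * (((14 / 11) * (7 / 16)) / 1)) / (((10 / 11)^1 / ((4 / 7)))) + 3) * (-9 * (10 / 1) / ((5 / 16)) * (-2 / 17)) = 10488 / 85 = 123.39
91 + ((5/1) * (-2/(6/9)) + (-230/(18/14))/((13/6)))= -256/39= -6.56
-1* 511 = -511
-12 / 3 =-4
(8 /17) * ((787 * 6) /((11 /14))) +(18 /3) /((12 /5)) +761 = 1343277 /374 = 3591.65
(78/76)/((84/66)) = 429/532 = 0.81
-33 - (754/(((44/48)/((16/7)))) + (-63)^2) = -452922/77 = -5882.10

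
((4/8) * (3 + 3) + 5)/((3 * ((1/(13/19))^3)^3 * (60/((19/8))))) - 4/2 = -6103478195387/3057041347380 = -2.00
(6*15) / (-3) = -30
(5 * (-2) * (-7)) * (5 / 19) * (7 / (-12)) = -1225 / 114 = -10.75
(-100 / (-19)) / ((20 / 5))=25 / 19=1.32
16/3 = 5.33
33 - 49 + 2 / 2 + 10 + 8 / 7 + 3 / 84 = -107 / 28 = -3.82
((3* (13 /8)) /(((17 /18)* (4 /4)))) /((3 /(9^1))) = 1053 /68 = 15.49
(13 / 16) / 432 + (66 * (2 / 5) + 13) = 1361729 / 34560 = 39.40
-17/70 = -0.24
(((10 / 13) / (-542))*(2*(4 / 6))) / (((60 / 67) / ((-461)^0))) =-67 / 31707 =-0.00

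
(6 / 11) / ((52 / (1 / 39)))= 1 / 3718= 0.00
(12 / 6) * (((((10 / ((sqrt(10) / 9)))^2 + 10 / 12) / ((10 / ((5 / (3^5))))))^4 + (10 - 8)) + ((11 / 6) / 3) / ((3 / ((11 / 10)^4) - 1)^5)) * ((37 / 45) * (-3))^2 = 34614316931572694007074961489088845887 / 278084827646429088391213007218543488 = 124.47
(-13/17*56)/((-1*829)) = 728/14093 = 0.05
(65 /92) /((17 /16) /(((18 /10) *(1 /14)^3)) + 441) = 585 /1706278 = 0.00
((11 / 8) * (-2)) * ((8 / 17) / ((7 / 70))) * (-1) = 220 / 17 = 12.94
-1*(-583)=583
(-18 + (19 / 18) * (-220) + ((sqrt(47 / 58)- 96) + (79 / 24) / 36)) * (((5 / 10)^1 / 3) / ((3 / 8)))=-299057 / 1944 + 2 * sqrt(2726) / 261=-153.44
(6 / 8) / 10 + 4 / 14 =101 / 280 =0.36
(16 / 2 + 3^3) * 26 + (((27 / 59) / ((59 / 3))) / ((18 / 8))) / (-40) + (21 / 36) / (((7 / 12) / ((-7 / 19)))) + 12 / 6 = 602943839 / 661390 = 911.63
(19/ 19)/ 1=1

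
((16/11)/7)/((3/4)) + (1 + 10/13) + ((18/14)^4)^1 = 4922404/1030029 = 4.78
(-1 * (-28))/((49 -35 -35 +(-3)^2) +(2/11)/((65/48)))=-715/303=-2.36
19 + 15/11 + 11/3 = 793/33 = 24.03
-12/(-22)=6/11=0.55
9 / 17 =0.53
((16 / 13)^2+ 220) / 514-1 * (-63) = 2754997 / 43433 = 63.43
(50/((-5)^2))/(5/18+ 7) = 36/131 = 0.27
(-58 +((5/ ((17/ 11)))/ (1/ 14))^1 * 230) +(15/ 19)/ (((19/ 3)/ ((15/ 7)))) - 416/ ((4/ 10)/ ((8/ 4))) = 8279.91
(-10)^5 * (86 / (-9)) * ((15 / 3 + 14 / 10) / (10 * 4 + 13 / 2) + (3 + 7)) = 8108080000 / 837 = 9687072.88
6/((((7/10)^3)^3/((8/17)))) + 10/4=99430056595/1372022638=72.47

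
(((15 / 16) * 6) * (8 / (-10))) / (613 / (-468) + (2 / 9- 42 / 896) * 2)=4.69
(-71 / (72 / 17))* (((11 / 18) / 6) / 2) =-13277 / 15552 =-0.85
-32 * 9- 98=-386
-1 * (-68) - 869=-801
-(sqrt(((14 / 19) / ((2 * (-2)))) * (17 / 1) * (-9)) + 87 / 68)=-3 * sqrt(4522) / 38-87 / 68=-6.59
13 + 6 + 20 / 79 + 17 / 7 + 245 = 147475 / 553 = 266.68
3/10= 0.30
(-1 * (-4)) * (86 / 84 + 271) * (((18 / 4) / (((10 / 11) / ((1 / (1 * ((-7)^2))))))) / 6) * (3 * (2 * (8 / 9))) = 97.71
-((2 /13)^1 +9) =-119 /13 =-9.15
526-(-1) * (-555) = -29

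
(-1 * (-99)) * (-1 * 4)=-396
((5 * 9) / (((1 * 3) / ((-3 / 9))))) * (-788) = 3940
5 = 5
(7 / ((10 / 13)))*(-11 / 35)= -143 / 50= -2.86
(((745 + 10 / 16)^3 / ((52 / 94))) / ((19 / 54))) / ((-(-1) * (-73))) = -269335107041625 / 9231872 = -29174484.55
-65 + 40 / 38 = -1215 / 19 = -63.95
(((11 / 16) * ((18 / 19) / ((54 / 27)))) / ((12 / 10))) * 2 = 165 / 304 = 0.54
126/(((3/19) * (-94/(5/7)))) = -285/47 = -6.06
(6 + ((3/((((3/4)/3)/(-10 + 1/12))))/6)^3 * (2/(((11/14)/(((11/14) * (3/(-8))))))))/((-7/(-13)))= 21929531/2016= 10877.74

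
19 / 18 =1.06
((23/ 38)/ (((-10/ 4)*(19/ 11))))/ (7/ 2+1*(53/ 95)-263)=506/ 934781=0.00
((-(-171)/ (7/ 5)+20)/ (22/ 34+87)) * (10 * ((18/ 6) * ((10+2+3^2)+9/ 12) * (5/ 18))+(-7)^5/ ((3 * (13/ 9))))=-650412197/ 108472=-5996.13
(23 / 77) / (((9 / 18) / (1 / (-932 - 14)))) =-23 / 36421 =-0.00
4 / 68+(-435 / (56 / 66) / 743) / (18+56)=1295461 / 26171432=0.05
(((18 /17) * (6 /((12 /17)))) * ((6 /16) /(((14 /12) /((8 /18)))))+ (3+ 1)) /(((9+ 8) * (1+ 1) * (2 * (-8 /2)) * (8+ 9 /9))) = -37 /17136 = -0.00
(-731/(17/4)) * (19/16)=-817/4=-204.25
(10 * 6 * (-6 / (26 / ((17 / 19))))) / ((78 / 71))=-36210 / 3211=-11.28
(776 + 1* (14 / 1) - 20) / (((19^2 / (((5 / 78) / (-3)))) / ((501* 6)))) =-642950 / 4693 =-137.00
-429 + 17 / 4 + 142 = -1131 / 4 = -282.75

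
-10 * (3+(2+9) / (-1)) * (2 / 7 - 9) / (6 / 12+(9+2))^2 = -19520 / 3703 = -5.27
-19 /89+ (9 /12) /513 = -12907 /60876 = -0.21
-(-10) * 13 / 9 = 130 / 9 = 14.44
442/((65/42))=1428/5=285.60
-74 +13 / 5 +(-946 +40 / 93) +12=-467311 / 465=-1004.97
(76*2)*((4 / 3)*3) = 608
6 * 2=12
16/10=8/5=1.60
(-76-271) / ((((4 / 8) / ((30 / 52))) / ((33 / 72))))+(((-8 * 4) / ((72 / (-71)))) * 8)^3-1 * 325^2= 1211692897427 / 75816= 15982020.91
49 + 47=96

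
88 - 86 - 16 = -14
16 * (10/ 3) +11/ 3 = 57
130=130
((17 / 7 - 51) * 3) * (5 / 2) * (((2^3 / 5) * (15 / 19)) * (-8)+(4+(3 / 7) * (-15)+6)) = 2215950 / 931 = 2380.18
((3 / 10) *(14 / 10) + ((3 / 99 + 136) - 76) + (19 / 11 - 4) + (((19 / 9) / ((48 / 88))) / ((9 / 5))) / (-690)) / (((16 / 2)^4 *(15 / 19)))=20386093301 / 1133180928000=0.02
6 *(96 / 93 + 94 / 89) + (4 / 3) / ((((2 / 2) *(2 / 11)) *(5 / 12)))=415652 / 13795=30.13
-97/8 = -12.12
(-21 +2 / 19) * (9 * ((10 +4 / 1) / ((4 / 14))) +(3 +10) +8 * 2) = -186590 / 19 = -9820.53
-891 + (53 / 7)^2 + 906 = 3544 / 49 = 72.33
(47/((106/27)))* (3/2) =3807/212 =17.96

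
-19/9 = -2.11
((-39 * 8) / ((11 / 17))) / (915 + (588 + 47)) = -0.31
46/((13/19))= 874/13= 67.23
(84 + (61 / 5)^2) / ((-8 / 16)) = -465.68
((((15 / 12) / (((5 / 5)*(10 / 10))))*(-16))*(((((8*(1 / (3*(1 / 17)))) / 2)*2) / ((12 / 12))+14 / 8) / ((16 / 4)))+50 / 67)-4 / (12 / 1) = -62981 / 268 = -235.00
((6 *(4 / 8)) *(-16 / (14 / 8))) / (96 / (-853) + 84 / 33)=-450384 / 39949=-11.27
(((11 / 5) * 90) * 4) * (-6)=-4752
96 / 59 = 1.63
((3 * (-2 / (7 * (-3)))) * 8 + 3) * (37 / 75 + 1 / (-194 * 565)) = 30010663 / 11509050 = 2.61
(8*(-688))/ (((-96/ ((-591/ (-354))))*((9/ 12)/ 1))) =67768/ 531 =127.62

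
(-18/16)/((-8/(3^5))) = 2187/64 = 34.17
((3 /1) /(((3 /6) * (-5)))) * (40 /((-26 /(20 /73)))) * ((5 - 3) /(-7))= -0.14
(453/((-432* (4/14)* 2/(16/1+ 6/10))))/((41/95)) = -1666889/23616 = -70.58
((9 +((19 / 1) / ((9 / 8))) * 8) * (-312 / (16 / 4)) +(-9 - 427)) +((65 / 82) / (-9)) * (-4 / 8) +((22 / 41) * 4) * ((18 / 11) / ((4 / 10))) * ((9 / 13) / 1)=-223934395 / 19188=-11670.54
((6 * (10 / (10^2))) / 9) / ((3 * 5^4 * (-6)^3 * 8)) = -1 / 48600000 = -0.00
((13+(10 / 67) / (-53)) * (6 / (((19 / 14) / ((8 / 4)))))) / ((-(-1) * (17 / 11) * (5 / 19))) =85290744 / 301835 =282.57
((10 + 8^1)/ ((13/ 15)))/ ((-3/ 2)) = -180/ 13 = -13.85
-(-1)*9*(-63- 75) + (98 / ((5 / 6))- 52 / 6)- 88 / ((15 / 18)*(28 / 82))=-151444 / 105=-1442.32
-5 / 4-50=-205 / 4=-51.25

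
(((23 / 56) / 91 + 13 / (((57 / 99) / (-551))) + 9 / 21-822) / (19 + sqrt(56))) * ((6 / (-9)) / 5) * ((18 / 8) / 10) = 3852404337 / 155428000-202758123 * sqrt(14) / 77714000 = 15.02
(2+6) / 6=4 / 3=1.33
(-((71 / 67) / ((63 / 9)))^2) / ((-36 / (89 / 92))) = 448649 / 728510832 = 0.00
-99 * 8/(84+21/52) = -1248/133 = -9.38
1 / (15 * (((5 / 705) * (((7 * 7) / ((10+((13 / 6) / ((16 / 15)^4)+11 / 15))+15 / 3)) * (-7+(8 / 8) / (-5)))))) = -1608509999 / 3468165120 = -0.46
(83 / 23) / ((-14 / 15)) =-1245 / 322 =-3.87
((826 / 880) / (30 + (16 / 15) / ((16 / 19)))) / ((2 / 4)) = 177 / 2948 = 0.06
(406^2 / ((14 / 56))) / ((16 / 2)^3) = 41209 / 32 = 1287.78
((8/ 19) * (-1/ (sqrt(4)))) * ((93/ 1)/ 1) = -372/ 19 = -19.58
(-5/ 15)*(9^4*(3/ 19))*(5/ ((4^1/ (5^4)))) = -20503125/ 76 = -269777.96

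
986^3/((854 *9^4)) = 171.08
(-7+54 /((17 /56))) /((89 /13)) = 37765 /1513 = 24.96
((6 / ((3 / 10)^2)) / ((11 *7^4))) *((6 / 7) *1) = 400 / 184877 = 0.00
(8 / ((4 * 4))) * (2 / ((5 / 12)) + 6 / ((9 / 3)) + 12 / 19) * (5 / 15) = 353 / 285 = 1.24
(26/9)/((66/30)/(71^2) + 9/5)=65533/40842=1.60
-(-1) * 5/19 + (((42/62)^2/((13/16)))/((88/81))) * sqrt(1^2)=2044513/2611037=0.78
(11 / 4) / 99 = 1 / 36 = 0.03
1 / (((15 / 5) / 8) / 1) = 8 / 3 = 2.67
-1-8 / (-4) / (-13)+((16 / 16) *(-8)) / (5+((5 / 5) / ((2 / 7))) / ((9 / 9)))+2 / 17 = -437 / 221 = -1.98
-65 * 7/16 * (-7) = 3185/16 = 199.06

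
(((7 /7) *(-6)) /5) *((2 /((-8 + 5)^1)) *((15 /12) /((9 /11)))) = 11 /9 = 1.22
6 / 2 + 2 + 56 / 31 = 211 / 31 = 6.81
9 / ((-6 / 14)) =-21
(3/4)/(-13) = -3/52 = -0.06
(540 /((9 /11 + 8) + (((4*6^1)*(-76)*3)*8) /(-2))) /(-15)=-396 /240865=-0.00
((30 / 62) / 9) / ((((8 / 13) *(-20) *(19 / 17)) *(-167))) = 0.00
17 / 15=1.13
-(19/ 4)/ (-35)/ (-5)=-19/ 700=-0.03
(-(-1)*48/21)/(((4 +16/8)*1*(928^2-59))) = 8/18083625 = 0.00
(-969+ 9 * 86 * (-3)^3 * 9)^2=35740280601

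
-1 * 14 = -14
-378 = -378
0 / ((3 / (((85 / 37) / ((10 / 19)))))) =0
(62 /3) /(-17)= -62 /51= -1.22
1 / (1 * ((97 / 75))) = 75 / 97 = 0.77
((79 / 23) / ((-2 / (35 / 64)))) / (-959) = 395 / 403328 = 0.00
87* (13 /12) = 94.25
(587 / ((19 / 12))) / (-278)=-1.33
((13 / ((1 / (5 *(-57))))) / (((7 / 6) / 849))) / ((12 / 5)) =-15727725 / 14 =-1123408.93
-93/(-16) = 93/16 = 5.81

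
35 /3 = 11.67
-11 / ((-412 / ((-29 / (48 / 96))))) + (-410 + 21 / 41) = -3471613 / 8446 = -411.04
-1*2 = -2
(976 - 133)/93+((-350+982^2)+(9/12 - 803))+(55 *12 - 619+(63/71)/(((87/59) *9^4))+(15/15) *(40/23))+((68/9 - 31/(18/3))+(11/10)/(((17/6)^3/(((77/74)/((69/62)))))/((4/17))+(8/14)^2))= 30870634539830267751957121/32049213827987686500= 963225.95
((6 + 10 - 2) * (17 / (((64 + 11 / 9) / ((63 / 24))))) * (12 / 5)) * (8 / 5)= 539784 / 14675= 36.78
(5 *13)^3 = 274625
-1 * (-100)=100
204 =204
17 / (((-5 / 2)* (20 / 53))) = -18.02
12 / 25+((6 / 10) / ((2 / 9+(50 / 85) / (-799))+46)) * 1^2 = 0.49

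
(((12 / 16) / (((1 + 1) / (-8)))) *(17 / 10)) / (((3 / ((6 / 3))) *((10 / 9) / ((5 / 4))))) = -153 / 40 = -3.82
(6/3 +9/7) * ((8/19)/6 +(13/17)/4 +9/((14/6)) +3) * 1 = 4442197/189924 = 23.39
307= 307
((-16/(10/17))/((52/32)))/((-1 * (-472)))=-136/3835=-0.04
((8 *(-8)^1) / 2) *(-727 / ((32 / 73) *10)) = 53071 / 10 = 5307.10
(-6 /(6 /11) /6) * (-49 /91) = 77 /78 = 0.99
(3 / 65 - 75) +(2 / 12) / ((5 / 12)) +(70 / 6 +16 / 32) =-24331 / 390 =-62.39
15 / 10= 3 / 2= 1.50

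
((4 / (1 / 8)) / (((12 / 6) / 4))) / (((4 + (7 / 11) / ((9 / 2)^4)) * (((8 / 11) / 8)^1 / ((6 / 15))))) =25404192 / 360995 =70.37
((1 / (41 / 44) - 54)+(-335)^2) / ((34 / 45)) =206957475 / 1394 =148463.04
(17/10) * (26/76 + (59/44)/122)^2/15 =22047914873/1560355209600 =0.01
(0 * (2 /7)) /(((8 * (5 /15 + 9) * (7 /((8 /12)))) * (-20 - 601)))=0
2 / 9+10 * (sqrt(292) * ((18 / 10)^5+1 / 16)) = 2 / 9+947909 * sqrt(73) / 2500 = 3239.80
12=12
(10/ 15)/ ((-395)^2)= 2/ 468075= 0.00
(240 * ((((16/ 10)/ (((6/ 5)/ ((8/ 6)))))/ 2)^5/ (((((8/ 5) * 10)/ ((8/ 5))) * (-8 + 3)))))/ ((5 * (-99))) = 262144/ 48715425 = 0.01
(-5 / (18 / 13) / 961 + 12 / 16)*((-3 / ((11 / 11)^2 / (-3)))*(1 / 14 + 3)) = 1110131 / 53816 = 20.63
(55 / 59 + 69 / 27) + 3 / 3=2383 / 531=4.49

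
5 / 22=0.23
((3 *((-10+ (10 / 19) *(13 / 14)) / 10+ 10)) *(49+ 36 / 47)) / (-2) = -16889919 / 25004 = -675.49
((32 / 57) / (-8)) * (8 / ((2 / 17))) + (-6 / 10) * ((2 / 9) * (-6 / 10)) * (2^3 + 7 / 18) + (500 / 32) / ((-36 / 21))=-1807867 / 136800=-13.22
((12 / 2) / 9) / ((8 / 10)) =5 / 6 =0.83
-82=-82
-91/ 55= -1.65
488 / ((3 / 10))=1626.67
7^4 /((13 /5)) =12005 /13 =923.46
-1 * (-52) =52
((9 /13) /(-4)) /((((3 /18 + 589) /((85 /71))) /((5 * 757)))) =-1737315 /1305122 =-1.33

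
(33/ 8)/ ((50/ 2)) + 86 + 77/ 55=87.56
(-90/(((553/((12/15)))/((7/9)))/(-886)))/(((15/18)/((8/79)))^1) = 340224/31205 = 10.90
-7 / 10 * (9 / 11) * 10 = -63 / 11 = -5.73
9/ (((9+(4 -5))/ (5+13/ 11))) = 153/ 22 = 6.95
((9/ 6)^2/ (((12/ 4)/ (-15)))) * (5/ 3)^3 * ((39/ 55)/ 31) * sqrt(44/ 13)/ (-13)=125 * sqrt(143)/ 8866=0.17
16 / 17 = 0.94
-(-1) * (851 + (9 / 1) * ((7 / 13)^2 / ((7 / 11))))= 144512 / 169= 855.10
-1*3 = -3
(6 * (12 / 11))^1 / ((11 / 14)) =1008 / 121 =8.33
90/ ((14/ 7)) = 45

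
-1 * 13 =-13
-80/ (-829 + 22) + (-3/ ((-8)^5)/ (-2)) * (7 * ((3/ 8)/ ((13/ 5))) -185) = 591585355/ 5500305408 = 0.11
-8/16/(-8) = 0.06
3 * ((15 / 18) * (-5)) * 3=-37.50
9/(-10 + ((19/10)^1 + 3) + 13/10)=-45/19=-2.37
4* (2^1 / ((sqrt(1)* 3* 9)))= 8 / 27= 0.30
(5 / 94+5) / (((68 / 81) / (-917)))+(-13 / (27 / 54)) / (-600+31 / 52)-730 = -1245122310231 / 199232248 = -6249.60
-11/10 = -1.10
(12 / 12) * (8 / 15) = 8 / 15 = 0.53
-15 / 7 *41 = -615 / 7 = -87.86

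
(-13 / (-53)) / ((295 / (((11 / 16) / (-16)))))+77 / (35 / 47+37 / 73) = 528711852339 / 8593496320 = 61.52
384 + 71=455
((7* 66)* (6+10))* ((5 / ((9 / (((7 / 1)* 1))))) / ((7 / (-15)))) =-61600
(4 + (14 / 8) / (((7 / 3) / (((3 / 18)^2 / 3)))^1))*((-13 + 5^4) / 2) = 9809 / 8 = 1226.12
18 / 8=9 / 4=2.25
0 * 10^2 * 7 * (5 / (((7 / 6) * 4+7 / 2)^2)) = 0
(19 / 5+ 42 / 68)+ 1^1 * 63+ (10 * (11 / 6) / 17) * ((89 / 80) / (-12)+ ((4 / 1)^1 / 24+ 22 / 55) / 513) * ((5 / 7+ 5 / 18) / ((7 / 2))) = 746432495069 / 11076367680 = 67.39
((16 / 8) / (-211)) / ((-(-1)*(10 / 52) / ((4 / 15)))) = -208 / 15825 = -0.01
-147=-147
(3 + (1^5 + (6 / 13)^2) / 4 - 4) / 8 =-471 / 5408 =-0.09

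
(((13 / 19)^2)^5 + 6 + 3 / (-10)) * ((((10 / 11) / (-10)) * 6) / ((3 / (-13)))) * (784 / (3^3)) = 3575856693561194224 / 9104633392834485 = 392.75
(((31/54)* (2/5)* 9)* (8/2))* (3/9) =124/45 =2.76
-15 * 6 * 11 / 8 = -495 / 4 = -123.75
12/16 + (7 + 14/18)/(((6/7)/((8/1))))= 7921/108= 73.34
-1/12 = -0.08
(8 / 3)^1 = 8 / 3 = 2.67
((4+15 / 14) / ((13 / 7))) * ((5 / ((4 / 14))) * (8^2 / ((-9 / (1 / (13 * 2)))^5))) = -2485 / 570036489282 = -0.00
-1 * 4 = -4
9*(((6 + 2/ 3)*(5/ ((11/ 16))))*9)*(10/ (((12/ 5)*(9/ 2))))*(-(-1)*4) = 160000/ 11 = 14545.45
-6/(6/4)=-4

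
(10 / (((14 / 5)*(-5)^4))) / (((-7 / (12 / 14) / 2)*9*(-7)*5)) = 4 / 900375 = 0.00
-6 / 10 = -3 / 5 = -0.60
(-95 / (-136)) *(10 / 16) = 475 / 1088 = 0.44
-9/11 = -0.82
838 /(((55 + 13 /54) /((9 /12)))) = 33939 /2983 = 11.38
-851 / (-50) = 851 / 50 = 17.02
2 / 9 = 0.22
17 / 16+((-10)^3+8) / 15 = -15617 / 240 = -65.07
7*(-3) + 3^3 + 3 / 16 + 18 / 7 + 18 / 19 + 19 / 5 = 143707 / 10640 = 13.51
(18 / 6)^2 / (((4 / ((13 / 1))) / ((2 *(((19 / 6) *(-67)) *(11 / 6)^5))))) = -2665232999 / 10368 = -257063.37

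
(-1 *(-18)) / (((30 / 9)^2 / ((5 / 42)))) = 27 / 140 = 0.19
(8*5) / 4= 10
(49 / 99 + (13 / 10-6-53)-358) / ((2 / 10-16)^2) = -1.66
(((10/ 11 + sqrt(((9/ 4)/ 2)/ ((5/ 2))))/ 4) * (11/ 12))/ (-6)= -5/ 144 - 11 * sqrt(5)/ 960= -0.06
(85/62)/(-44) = -0.03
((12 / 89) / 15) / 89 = 4 / 39605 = 0.00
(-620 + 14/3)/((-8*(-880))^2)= -923/74342400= -0.00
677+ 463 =1140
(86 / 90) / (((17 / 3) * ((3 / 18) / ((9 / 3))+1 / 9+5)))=86 / 2635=0.03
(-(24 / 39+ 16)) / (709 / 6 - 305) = 1296 / 14573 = 0.09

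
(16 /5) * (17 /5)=272 /25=10.88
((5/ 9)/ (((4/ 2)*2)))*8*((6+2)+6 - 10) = 40/ 9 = 4.44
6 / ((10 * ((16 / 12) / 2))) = 0.90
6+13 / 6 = 49 / 6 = 8.17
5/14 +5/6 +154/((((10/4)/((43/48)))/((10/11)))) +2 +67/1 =1685/14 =120.36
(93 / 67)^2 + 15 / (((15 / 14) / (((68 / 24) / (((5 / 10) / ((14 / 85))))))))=1009579 / 67335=14.99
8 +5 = 13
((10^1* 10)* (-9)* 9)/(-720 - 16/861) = 1743525/154984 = 11.25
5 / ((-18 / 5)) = -25 / 18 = -1.39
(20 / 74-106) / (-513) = 1304 / 6327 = 0.21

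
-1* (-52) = 52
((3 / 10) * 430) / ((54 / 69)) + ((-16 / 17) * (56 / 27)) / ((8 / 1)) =151093 / 918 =164.59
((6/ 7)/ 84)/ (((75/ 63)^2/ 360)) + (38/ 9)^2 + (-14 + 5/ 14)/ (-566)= 1640173331/ 80230500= 20.44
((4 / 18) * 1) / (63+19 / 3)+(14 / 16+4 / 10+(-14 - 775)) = -614423 / 780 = -787.72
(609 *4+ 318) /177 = 15.56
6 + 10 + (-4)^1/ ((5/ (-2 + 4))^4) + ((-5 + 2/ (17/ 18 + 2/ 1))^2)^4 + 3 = 4727498879778465685396/ 38912306507100625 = 121491.10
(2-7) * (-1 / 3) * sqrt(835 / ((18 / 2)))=5 * sqrt(835) / 9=16.05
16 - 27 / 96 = 15.72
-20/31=-0.65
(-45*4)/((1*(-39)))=60/13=4.62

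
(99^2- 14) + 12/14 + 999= 75508/7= 10786.86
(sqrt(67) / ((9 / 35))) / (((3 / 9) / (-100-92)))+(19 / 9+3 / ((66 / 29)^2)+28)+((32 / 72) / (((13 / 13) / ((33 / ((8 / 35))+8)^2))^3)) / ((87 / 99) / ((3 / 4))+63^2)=74299712983182719075 / 53026947072-2240*sqrt(67)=1401150638.05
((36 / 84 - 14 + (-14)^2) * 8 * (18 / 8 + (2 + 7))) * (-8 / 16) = -57465 / 7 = -8209.29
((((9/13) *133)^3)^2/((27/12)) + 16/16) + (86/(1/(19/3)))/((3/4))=11765893010102869421/43441281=270845903694.76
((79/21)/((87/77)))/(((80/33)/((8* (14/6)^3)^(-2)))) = 2322837/17468523520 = 0.00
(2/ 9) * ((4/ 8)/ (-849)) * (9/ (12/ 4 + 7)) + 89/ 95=151103/ 161310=0.94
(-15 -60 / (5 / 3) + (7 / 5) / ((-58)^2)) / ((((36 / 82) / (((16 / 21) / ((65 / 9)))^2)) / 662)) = -745048334272 / 870540125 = -855.85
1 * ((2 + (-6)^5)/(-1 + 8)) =-7774/7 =-1110.57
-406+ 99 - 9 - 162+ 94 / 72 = -17161 / 36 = -476.69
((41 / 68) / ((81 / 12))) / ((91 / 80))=3280 / 41769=0.08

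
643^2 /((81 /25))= 127607.72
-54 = -54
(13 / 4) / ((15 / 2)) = 13 / 30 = 0.43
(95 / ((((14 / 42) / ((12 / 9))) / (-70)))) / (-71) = 374.65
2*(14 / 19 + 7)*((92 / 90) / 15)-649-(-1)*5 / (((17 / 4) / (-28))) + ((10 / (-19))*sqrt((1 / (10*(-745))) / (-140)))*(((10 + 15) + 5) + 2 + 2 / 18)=-49483439 / 72675-289*sqrt(10430) / 1783530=-680.90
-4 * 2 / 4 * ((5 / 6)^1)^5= -3125 / 3888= -0.80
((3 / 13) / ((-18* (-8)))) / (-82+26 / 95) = -95 / 4844736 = -0.00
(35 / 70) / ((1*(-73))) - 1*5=-731 / 146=-5.01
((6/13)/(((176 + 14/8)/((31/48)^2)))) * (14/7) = 961/443664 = 0.00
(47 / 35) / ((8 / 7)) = 47 / 40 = 1.18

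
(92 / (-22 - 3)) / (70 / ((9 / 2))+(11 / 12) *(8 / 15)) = -414 / 1805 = -0.23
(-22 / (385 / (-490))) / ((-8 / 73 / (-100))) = 25550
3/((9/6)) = 2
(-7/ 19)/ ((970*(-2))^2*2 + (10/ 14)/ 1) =-0.00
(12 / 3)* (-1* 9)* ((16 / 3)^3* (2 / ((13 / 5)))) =-163840 / 39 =-4201.03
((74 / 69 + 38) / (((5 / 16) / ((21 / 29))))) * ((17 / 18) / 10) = 1283296 / 150075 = 8.55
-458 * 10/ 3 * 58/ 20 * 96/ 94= -212512/ 47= -4521.53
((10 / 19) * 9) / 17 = 90 / 323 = 0.28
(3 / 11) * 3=9 / 11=0.82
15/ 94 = 0.16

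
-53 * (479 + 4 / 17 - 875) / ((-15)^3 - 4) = -356584 / 57443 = -6.21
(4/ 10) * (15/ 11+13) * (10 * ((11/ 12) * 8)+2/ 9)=209192/ 495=422.61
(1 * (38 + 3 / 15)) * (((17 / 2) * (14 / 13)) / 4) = 22729 / 260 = 87.42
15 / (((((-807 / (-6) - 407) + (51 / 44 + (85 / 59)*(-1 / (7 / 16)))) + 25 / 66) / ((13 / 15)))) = -708708 / 14951291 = -0.05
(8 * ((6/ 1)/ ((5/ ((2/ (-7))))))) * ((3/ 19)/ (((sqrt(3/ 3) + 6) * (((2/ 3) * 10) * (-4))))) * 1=54/ 23275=0.00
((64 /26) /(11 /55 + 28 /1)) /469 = 0.00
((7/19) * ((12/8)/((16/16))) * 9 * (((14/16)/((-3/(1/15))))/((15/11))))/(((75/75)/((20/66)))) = -49/2280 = -0.02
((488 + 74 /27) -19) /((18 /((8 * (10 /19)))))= 509480 /4617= 110.35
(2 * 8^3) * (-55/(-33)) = 5120/3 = 1706.67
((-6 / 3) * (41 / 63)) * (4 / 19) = -328 / 1197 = -0.27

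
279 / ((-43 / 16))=-4464 / 43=-103.81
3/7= 0.43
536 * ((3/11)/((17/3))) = 4824/187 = 25.80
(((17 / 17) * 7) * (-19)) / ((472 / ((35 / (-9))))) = 4655 / 4248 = 1.10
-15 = -15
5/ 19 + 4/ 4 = 24/ 19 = 1.26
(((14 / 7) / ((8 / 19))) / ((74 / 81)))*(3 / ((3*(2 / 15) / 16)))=23085 / 37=623.92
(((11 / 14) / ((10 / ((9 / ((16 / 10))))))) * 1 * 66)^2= 10673289 / 12544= 850.87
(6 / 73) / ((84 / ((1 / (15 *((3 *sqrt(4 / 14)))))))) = sqrt(14) / 91980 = 0.00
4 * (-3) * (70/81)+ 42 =854/27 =31.63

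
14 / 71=0.20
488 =488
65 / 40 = 13 / 8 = 1.62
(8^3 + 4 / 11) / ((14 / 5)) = 14090 / 77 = 182.99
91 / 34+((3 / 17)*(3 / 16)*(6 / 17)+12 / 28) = 50441 / 16184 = 3.12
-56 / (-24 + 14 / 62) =1736 / 737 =2.36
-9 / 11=-0.82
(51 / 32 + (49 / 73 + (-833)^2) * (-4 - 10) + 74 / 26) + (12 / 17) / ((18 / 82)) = -15045425799971 / 1548768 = -9714447.74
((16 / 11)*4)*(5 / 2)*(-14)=-2240 / 11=-203.64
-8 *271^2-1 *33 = -587561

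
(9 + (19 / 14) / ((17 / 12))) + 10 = 2375 / 119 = 19.96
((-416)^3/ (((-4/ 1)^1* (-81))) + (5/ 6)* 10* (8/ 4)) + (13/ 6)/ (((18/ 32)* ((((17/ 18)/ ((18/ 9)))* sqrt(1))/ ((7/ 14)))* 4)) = -305938654/ 1377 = -222177.67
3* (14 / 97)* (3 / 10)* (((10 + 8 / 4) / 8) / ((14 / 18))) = 243 / 970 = 0.25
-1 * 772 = -772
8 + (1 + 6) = 15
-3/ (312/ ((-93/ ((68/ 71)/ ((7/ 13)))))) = 46221/ 91936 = 0.50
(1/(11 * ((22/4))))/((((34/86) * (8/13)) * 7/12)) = 1677/14399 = 0.12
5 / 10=1 / 2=0.50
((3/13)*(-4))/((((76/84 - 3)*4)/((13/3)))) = 21/44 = 0.48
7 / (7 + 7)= 1 / 2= 0.50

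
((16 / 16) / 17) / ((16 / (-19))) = -19 / 272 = -0.07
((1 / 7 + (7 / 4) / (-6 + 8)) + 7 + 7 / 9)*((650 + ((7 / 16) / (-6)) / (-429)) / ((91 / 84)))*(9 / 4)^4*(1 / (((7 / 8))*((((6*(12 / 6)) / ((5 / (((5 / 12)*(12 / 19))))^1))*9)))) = 141905686707 / 5218304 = 27193.83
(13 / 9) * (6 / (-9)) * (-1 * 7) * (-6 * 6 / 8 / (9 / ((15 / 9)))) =-455 / 81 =-5.62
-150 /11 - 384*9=-38166 /11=-3469.64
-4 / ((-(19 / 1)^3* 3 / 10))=40 / 20577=0.00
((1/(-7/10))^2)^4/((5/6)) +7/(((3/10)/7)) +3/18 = 184.32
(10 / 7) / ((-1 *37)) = -10 / 259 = -0.04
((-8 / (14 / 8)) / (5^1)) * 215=-1376 / 7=-196.57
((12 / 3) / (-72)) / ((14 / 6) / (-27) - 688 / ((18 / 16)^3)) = 81 / 704638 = 0.00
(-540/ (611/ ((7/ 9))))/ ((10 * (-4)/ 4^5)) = 10752/ 611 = 17.60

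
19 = 19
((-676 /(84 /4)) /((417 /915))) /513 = -206180 /1497447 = -0.14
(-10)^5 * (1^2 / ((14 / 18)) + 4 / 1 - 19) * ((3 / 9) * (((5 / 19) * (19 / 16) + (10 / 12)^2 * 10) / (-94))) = -104500000 / 2961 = -35292.13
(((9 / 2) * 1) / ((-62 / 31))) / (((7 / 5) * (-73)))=45 / 2044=0.02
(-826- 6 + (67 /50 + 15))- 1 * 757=-78633 /50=-1572.66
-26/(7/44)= -1144/7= -163.43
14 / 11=1.27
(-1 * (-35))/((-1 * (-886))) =35/886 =0.04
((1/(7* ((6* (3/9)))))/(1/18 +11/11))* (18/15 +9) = 459/665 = 0.69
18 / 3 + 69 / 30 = 83 / 10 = 8.30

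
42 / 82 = 21 / 41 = 0.51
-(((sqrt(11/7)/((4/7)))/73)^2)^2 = -5929/7269949696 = -0.00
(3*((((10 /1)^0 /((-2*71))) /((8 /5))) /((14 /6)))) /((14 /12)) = -135 /27832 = -0.00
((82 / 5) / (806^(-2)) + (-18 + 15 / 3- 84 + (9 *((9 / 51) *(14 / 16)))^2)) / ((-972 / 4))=-985275939437 / 22472640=-43843.36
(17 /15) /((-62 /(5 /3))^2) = 85 /103788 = 0.00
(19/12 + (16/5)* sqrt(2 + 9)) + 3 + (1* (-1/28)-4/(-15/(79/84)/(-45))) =-283/42 + 16* sqrt(11)/5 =3.88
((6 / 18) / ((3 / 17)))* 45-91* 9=-734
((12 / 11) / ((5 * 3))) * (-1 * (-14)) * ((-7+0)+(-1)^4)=-336 / 55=-6.11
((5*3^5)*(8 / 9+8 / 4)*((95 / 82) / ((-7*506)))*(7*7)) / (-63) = 0.89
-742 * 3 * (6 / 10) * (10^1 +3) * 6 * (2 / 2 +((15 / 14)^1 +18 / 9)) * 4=-8482968 / 5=-1696593.60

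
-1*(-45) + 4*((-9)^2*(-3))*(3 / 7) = -371.57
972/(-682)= -1.43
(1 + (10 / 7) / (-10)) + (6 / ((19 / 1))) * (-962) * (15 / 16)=-151059 / 532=-283.95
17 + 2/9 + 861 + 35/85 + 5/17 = 878.93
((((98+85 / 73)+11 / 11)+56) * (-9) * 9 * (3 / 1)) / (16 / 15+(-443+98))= 110.34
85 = 85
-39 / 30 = -13 / 10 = -1.30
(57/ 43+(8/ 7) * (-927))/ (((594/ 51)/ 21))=-1804771/ 946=-1907.79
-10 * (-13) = 130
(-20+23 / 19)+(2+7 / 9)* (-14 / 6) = -12964 / 513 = -25.27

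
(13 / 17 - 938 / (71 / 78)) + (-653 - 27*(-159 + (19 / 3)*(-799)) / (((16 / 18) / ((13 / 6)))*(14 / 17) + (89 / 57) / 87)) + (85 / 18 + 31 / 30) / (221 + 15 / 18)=3705891726737965616 / 9396702682455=394382.14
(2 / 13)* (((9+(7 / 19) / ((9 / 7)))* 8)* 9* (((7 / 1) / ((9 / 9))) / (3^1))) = 177856 / 741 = 240.02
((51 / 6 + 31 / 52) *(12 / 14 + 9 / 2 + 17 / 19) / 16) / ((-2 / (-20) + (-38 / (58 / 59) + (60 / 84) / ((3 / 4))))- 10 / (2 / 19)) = -342170565 / 12765766208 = -0.03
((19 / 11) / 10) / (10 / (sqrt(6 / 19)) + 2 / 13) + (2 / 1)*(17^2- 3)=3211*sqrt(114) / 3531836 + 5050524739 / 8829590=572.01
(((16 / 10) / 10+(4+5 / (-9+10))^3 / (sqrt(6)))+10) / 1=307.77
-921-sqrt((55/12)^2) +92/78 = -48069/52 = -924.40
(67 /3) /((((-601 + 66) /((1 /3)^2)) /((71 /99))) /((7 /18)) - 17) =-33299 /25766337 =-0.00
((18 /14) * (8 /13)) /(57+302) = 72 /32669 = 0.00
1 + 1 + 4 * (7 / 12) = 13 / 3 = 4.33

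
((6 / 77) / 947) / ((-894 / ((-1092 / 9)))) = 52 / 4656399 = 0.00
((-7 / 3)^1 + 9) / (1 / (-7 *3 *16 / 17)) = -2240 / 17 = -131.76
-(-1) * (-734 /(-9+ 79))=-367 /35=-10.49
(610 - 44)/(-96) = -283/48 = -5.90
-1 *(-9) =9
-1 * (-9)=9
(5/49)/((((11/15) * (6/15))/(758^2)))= 107730750/539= 199871.52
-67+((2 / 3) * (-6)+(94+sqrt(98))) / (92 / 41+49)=-137077 / 2101+287 * sqrt(2) / 2101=-65.05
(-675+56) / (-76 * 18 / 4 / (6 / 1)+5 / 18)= 11142 / 1021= 10.91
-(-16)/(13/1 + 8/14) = 112/95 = 1.18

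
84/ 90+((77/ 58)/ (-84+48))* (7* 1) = 7049/ 10440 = 0.68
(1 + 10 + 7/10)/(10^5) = 117/1000000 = 0.00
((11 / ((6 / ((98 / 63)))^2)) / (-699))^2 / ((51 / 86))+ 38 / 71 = 503227900552684 / 940238289232461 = 0.54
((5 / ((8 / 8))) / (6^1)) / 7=5 / 42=0.12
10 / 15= 2 / 3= 0.67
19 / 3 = 6.33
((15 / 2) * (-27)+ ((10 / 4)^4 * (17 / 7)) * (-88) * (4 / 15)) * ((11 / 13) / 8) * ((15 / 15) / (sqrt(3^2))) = -1122055 / 13104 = -85.63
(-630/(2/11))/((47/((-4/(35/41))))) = 345.45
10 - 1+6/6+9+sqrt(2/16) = sqrt(2)/4+19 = 19.35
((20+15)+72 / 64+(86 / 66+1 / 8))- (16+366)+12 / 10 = -226543 / 660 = -343.25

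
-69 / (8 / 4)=-69 / 2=-34.50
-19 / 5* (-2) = 38 / 5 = 7.60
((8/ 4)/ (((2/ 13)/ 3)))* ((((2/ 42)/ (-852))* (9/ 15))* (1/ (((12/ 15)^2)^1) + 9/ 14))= -0.00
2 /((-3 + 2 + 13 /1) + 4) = 1 /8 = 0.12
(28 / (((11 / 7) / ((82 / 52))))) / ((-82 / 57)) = -2793 / 143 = -19.53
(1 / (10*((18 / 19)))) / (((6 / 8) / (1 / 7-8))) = -209 / 189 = -1.11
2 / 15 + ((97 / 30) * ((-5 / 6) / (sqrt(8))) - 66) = -988 / 15 - 97 * sqrt(2) / 144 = -66.82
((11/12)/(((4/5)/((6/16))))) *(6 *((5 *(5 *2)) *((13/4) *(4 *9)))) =482625/32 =15082.03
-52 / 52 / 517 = -1 / 517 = -0.00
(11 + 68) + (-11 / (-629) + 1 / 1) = 50331 / 629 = 80.02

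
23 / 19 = 1.21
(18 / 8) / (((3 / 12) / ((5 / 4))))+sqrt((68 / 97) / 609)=2 * sqrt(1004241) / 59073+45 / 4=11.28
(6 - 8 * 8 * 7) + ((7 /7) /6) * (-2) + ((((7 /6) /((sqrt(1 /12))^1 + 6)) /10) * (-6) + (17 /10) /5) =-28582429 /64650 + 7 * sqrt(3) /2155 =-442.10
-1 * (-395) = 395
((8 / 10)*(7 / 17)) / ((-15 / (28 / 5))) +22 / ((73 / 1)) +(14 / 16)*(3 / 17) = 1239019 / 3723000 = 0.33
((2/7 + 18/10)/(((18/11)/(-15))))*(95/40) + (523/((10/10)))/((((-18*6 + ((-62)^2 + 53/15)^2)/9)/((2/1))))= -50816786216333/1119137399184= -45.41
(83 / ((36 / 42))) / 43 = 581 / 258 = 2.25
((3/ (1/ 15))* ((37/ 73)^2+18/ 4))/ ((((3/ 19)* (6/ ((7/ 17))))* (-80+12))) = -1.37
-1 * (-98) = 98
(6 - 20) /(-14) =1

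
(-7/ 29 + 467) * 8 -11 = 107969/ 29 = 3723.07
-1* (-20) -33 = -13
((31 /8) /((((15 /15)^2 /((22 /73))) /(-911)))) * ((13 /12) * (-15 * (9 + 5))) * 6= 424038615 /292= 1452187.04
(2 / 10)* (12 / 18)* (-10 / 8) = -1 / 6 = -0.17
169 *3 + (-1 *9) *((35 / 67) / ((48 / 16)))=33864 / 67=505.43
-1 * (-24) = 24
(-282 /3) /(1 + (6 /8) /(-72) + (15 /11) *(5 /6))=-44.22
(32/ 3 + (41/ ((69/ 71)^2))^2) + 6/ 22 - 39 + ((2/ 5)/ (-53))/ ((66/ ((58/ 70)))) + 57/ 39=5077908732414101/ 2733088114575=1857.94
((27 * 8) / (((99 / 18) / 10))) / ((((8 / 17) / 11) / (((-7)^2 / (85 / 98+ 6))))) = 44082360 / 673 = 65501.28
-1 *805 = -805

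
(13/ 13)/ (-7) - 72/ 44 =-137/ 77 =-1.78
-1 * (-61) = 61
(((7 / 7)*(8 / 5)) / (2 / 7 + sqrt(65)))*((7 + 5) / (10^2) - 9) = 24864 / 397625 - 87024*sqrt(65) / 397625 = -1.70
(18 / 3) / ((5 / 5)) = 6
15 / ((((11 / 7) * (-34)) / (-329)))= 92.37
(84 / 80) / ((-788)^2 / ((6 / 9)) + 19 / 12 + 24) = 9 / 7983785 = 0.00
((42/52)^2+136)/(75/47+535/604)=655599569/11905205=55.07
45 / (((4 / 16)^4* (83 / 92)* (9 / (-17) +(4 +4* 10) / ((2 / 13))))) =783360 / 17513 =44.73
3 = 3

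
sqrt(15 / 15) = 1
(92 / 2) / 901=46 / 901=0.05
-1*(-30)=30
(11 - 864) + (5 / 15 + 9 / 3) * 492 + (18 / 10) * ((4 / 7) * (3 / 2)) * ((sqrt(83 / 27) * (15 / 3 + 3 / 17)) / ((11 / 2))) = 96 * sqrt(249) / 595 + 787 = 789.55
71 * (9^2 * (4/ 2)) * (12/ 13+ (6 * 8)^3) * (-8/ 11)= -132292139328/ 143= -925119855.44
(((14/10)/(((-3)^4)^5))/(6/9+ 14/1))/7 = 1/255697522740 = 0.00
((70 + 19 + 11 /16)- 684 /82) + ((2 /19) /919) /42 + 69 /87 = 572981249839 /6975739344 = 82.14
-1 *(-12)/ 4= 3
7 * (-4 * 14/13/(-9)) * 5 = 1960/117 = 16.75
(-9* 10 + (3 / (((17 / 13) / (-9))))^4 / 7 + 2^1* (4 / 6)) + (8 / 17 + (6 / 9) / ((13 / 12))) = 589964021833 / 22801233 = 25874.22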